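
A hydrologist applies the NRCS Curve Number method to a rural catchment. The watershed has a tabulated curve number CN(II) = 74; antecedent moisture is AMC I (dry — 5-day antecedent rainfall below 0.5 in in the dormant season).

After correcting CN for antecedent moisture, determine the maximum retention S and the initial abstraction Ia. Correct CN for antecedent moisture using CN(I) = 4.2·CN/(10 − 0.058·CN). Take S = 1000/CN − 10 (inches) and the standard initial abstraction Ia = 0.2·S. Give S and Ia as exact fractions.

S = 6500/777 in ≈ 8.366 in; Ia = 1300/777 in ≈ 1.673 in

Dry (AMC I): CN(I) = 4.2·74/(10 − 0.058·74) = (1554/5)/(1427/250) = 77700/1427 ≈ 54.450
S = 1000/(77700/1427) − 10 = 6500/777 in ≈ 8.366 in
Initial abstraction Ia = S/5 = (6500/777)/5 = 1300/777 ≈ 1.673 in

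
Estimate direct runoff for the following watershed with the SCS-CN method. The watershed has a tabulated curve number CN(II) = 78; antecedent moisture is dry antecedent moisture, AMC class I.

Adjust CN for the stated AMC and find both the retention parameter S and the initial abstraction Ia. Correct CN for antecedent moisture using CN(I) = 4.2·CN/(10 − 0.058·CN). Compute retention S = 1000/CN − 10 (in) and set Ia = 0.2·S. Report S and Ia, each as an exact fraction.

S = 5500/819 in ≈ 6.716 in; Ia = 1100/819 in ≈ 1.343 in

Dry (AMC I): CN(I) = 4.2·78/(10 − 0.058·78) = (1638/5)/(1369/250) = 81900/1369 ≈ 59.825
Retention S: 1000/CN − 10 with CN=59.825 → S = 5500/819 ≈ 6.716 in
Ia = 0.2S: 0.2·6.716 = 1.343 in (exactly 1100/819)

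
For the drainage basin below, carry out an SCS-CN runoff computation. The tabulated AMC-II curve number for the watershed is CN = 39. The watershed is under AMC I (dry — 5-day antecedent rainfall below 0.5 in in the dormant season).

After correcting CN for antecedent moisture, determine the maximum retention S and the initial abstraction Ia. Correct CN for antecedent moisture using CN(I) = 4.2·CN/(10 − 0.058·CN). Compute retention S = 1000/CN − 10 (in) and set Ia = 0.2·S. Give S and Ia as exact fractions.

CN(I) from CN(II)=39: (4.2·39)/(10 − 0.058·39) = 81900/3869 ≈ 21.168
Max retention: S = 1000/(81900/3869) − 10 = 30500/819 in (≈ 37.241 in)
Initial abstraction Ia = S/5 = (30500/819)/5 = 6100/819 ≈ 7.448 in

S = 30500/819 in ≈ 37.241 in; Ia = 6100/819 in ≈ 7.448 in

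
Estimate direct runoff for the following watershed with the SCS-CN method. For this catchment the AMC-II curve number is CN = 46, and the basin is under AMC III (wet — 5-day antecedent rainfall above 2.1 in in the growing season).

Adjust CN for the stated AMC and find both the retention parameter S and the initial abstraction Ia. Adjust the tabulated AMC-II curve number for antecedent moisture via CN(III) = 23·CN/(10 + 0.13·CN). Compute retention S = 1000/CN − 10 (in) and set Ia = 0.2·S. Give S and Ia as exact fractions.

S = 2700/529 in ≈ 5.104 in; Ia = 540/529 in ≈ 1.021 in

CN(III) from CN(II)=46: (23·46)/(10 + 0.13·46) = 52900/799 ≈ 66.208
Max retention: S = 1000/(52900/799) − 10 = 2700/529 in (≈ 5.104 in)
Initial abstraction Ia = S/5 = (2700/529)/5 = 540/529 ≈ 1.021 in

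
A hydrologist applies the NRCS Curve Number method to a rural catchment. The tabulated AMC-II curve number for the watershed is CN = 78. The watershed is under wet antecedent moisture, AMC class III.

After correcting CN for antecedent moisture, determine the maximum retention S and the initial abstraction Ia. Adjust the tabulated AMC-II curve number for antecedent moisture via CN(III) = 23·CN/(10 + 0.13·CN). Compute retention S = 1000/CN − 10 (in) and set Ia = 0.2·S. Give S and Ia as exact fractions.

S = 1100/897 in ≈ 1.226 in; Ia = 220/897 in ≈ 0.245 in

Wet (AMC III): CN(III) = 23·78/(10 + 0.13·78) = 1794/(1007/50) = 89700/1007 ≈ 89.076
Retention S: 1000/CN − 10 with CN=89.076 → S = 1100/897 ≈ 1.226 in
Initial abstraction Ia = S/5 = (1100/897)/5 = 220/897 ≈ 0.245 in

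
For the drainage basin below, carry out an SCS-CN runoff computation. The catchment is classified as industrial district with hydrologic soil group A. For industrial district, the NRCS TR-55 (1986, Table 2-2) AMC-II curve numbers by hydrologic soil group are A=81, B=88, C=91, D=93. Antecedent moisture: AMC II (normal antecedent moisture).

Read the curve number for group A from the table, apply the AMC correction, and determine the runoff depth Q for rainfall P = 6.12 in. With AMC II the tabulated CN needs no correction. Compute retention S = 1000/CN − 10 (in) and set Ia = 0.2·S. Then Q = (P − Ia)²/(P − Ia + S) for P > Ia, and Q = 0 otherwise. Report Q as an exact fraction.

Q = 130942249/32790825 in ≈ 3.993 in

NRCS table: industrial district, soil group A → CN(II) = 81
CN(II) = 81; AMC II needs no correction.
Max retention: S = 1000/81 − 10 = 190/81 in (≈ 2.346 in)
Initial abstraction Ia = S/5 = (190/81)/5 = 38/81 ≈ 0.469 in
Excess rainfall: 6.120 − 0.469 = 5.651 in; P > Ia so Q > 0
Q = (11443/2025)²/((11443/2025) + 190/81) = (130942249/4100625)/(16193/2025) = 130942249/32790825 in ≈ 3.993 in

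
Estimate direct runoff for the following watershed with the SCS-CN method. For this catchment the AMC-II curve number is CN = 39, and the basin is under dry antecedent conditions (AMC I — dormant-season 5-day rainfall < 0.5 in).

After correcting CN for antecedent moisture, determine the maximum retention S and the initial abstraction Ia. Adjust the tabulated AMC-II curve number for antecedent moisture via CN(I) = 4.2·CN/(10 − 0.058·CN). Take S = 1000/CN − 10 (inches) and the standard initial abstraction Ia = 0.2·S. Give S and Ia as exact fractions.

CN(I) from CN(II)=39: (4.2·39)/(10 − 0.058·39) = 81900/3869 ≈ 21.168
Retention S: 1000/CN − 10 with CN=21.168 → S = 30500/819 ≈ 37.241 in
Ia = 0.2·(30500/819) = 6100/819 in ≈ 7.448 in

S = 30500/819 in ≈ 37.241 in; Ia = 6100/819 in ≈ 7.448 in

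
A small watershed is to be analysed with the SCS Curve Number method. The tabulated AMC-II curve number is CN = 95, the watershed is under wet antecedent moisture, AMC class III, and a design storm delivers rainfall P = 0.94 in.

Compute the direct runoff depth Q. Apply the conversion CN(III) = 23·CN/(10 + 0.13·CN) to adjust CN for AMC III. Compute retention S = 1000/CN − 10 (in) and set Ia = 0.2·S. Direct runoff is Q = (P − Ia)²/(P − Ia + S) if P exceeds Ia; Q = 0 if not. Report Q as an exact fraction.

Adjust CN=95 to AMC III: 23·95/(10 + 0.13·95) → 2185 ÷ (447/20) = 43700/447 ≈ 97.763
S = 1000/(43700/447) − 10 = 100/437 in ≈ 0.229 in
Ia = 0.2S: 0.2·0.229 = 0.046 in (exactly 20/437)
Excess rainfall: 0.940 − 0.046 = 0.894 in; P > Ia so Q > 0
Runoff Q = (P−Ia)²/(P−Ia+S) = (0.894)²/(0.894+0.229) = 381772521/536177150 ≈ 0.712 in

Q = 381772521/536177150 in ≈ 0.712 in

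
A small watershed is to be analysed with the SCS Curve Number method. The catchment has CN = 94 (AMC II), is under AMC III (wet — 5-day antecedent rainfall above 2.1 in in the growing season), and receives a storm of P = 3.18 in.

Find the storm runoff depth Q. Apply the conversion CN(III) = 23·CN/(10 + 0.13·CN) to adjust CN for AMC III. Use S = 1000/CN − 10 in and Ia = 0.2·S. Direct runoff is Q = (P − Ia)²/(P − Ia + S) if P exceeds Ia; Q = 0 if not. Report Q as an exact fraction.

CN(III) from CN(II)=94: (23·94)/(10 + 0.13·94) = 108100/1111 ≈ 97.300
Max retention: S = 1000/(108100/1111) − 10 = 300/1081 in (≈ 0.278 in)
Initial abstraction Ia = S/5 = (300/1081)/5 = 60/1081 ≈ 0.056 in
Since P=3.180 > Ia=0.056: effective rainfall P−Ia = 168879/54050 in
Q = (168879/54050)²/((168879/54050) + 300/1081) = (28520116641/2921402500)/(183879/54050) = 3168901849/1104295550 in ≈ 2.870 in

Q = 3168901849/1104295550 in ≈ 2.870 in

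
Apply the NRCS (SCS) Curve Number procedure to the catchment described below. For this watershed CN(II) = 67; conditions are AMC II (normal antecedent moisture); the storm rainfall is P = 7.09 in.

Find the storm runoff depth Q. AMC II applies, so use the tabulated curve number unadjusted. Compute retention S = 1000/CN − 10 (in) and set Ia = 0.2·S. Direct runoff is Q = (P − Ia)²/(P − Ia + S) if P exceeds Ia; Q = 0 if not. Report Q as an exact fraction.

Q = 1673055409/495150100 in ≈ 3.379 in

AMC II — tabulated CN = 67 applies directly.
S = 1000/67 − 10 = 330/67 in ≈ 4.925 in
Initial abstraction Ia = S/5 = (330/67)/5 = 66/67 ≈ 0.985 in
Since P=7.090 > Ia=0.985: effective rainfall P−Ia = 40903/6700 in
Q = (40903/6700)²/((40903/6700) + 330/67) = (1673055409/44890000)/(73903/6700) = 1673055409/495150100 in ≈ 3.379 in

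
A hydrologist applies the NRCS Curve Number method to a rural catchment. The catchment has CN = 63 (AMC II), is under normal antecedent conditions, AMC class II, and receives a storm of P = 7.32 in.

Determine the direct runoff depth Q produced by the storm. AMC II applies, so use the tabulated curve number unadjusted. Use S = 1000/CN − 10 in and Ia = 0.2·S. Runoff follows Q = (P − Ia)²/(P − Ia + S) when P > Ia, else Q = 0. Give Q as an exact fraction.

Q = 93683041/29813175 in ≈ 3.142 in

Average conditions: CN = 63 (no AMC adjustment).
Max retention: S = 1000/63 − 10 = 370/63 in (≈ 5.873 in)
Initial abstraction Ia = S/5 = (370/63)/5 = 74/63 ≈ 1.175 in
Excess rainfall: 7.320 − 1.175 = 6.145 in; P > Ia so Q > 0
Q: (9679/1575)² ÷ (18929/1575) = 93683041/29813175 in (≈ 3.142 in)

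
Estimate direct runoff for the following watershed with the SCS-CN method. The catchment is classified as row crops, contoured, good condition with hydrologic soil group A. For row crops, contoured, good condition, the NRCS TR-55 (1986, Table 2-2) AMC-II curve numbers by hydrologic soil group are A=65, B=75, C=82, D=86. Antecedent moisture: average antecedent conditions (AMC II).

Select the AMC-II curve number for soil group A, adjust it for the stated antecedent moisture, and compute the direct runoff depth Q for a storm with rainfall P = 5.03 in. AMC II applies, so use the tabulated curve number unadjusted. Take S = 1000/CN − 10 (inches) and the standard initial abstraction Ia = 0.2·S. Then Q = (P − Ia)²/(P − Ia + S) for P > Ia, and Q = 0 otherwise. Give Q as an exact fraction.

NRCS table: row crops, contoured, good condition, soil group A → CN(II) = 65
AMC II — tabulated CN = 65 applies directly.
S = 1000/65 − 10 = 70/13 in ≈ 5.385 in
Ia = 0.2·(70/13) = 14/13 in ≈ 1.077 in
Since P=5.030 > Ia=1.077: effective rainfall P−Ia = 5139/1300 in
Q = (5139/1300)²/((5139/1300) + 70/13) = (26409321/1690000)/(12139/1300) = 26409321/15780700 in ≈ 1.674 in

Q = 26409321/15780700 in ≈ 1.674 in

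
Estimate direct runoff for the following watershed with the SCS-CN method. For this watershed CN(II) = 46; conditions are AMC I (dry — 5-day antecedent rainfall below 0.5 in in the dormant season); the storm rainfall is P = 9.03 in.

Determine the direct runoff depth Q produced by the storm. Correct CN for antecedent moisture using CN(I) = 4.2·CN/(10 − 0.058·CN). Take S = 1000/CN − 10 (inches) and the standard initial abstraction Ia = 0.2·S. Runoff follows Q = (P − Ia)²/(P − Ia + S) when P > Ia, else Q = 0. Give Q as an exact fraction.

Q = 1022425563/2712222100 in ≈ 0.377 in

CN(I) from CN(II)=46: (4.2·46)/(10 − 0.058·46) = 16100/611 ≈ 26.350
Max retention: S = 1000/(16100/611) − 10 = 4500/161 in (≈ 27.950 in)
Initial abstraction Ia = S/5 = (4500/161)/5 = 900/161 ≈ 5.590 in
Excess rainfall: 9.030 − 5.590 = 3.440 in; P > Ia so Q > 0
Q = (55383/16100)²/((55383/16100) + 4500/161) = (3067276689/259210000)/(505383/16100) = 1022425563/2712222100 in ≈ 0.377 in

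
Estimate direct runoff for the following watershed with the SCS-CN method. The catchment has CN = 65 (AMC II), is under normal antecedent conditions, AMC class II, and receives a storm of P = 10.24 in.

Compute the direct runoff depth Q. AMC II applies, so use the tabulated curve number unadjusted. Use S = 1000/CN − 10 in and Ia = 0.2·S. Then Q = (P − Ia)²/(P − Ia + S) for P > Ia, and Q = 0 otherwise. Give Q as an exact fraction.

Q = 2217121/384150 in ≈ 5.771 in

CN(II) = 65; AMC II needs no correction.
Retention S: 1000/CN − 10 with CN=65.000 → S = 70/13 ≈ 5.385 in
Initial abstraction Ia = S/5 = (70/13)/5 = 14/13 ≈ 1.077 in
Excess rainfall: 10.240 − 1.077 = 9.163 in; P > Ia so Q > 0
Q: (2978/325)² ÷ (4728/325) = 2217121/384150 in (≈ 5.771 in)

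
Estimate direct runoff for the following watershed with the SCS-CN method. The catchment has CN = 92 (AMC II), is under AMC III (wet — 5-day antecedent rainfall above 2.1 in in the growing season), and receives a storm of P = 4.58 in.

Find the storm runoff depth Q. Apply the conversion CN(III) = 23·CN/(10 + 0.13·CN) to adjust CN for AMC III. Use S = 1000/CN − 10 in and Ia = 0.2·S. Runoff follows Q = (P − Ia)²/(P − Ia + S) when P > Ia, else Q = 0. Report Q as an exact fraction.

CN(III) from CN(II)=92: (23·92)/(10 + 0.13·92) = 52900/549 ≈ 96.357
Max retention: S = 1000/(52900/549) − 10 = 200/529 in (≈ 0.378 in)
Ia = 0.2S: 0.2·0.378 = 0.076 in (exactly 40/529)
Excess rainfall: 4.580 − 0.076 = 4.504 in; P > Ia so Q > 0
Q = (119141/26450)²/((119141/26450) + 200/529) = (14194577881/699602500)/(129141/26450) = 14194577881/3415779450 in ≈ 4.156 in

Q = 14194577881/3415779450 in ≈ 4.156 in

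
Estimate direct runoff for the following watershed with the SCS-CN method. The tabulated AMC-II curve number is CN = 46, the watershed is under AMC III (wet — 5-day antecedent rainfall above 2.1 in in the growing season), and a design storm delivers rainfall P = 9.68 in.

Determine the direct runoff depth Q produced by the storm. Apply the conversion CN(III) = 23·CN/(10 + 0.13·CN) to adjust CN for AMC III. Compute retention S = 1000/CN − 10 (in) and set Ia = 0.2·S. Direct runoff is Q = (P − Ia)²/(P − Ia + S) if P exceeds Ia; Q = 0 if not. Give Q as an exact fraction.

Q = 6557186162/1203594025 in ≈ 5.448 in

CN(III) from CN(II)=46: (23·46)/(10 + 0.13·46) = 52900/799 ≈ 66.208
Max retention: S = 1000/(52900/799) − 10 = 2700/529 in (≈ 5.104 in)
Ia = 0.2·(2700/529) = 540/529 in ≈ 1.021 in
Excess rainfall: 9.680 − 1.021 = 8.659 in; P > Ia so Q > 0
Q: (114518/13225)² ÷ (182018/13225) = 6557186162/1203594025 in (≈ 5.448 in)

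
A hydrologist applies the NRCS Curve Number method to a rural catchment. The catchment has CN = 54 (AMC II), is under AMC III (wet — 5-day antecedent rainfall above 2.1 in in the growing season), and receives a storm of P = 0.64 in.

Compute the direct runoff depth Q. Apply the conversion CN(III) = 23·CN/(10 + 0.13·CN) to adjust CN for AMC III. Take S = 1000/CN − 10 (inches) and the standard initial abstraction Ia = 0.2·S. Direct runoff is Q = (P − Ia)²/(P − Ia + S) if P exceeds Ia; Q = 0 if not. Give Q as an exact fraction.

Q = 0 in ≈ 0.000 in

CN(III) from CN(II)=54: (23·54)/(10 + 0.13·54) = 2700/37 ≈ 72.973
S = 1000/(2700/37) − 10 = 100/27 in ≈ 3.704 in
Ia = 0.2S: 0.2·3.704 = 0.741 in (exactly 20/27)
P = 0.640 ≤ Ia = 0.741 in: entire storm abstracted, Q = 0.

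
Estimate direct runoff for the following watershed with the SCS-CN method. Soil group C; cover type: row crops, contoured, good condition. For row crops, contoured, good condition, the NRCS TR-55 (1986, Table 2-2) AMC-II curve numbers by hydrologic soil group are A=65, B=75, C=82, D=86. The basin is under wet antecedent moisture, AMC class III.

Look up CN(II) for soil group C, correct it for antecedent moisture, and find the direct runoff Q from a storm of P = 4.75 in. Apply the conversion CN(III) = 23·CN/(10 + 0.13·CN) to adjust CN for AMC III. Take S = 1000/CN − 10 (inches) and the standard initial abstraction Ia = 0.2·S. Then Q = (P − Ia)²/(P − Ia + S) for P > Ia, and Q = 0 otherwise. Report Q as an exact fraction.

Q = 295736809/78446284 in ≈ 3.770 in

NRCS table: row crops, contoured, good condition, soil group C → CN(II) = 82
Adjust CN=82 to AMC III: 23·82/(10 + 0.13·82) → 1886 ÷ (1033/50) = 94300/1033 ≈ 91.288
Max retention: S = 1000/(94300/1033) − 10 = 900/943 in (≈ 0.954 in)
Initial abstraction Ia = S/5 = (900/943)/5 = 180/943 ≈ 0.191 in
Since P=4.750 > Ia=0.191: effective rainfall P−Ia = 17197/3772 in
Runoff Q = (P−Ia)²/(P−Ia+S) = (4.559)²/(4.559+0.954) = 295736809/78446284 ≈ 3.770 in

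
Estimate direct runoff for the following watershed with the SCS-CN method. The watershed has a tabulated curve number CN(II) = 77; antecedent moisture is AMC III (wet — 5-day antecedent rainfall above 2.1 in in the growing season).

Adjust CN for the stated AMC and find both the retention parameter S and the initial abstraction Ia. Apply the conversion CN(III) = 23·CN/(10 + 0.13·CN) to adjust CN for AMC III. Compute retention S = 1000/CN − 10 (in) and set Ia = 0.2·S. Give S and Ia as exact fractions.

Wet (AMC III): CN(III) = 23·77/(10 + 0.13·77) = 1771/(2001/100) = 7700/87 ≈ 88.506
S = 1000/(7700/87) − 10 = 100/77 in ≈ 1.299 in
Ia = 0.2·(100/77) = 20/77 in ≈ 0.260 in

S = 100/77 in ≈ 1.299 in; Ia = 20/77 in ≈ 0.260 in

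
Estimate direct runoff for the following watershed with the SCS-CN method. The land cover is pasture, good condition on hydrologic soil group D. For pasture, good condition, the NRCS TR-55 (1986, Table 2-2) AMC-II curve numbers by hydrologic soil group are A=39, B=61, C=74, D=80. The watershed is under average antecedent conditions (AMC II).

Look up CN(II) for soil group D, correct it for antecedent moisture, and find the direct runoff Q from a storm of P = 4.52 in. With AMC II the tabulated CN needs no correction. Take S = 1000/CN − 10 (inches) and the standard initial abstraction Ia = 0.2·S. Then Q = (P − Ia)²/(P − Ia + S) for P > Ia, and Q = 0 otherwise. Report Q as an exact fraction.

NRCS table: pasture, good condition, soil group D → CN(II) = 80
Average conditions: CN = 80 (no AMC adjustment).
S = 1000/80 − 10 = 5/2 in ≈ 2.500 in
Ia = 0.2S: 0.2·2.500 = 0.500 in (exactly 1/2)
Since P=4.520 > Ia=0.500: effective rainfall P−Ia = 201/50 in
Runoff Q = (P−Ia)²/(P−Ia+S) = (4.020)²/(4.020+2.500) = 40401/16300 ≈ 2.479 in

Q = 40401/16300 in ≈ 2.479 in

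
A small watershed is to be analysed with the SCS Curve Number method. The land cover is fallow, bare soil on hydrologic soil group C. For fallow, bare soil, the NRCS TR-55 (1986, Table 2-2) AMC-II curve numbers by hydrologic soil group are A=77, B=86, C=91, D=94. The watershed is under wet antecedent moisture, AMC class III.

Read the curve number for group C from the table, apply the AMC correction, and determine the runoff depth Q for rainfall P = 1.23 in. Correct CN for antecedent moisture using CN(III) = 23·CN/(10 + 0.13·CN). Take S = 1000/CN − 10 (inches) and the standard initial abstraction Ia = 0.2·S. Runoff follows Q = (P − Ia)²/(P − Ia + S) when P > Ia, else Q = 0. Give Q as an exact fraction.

NRCS table: fallow, bare soil, soil group C → CN(II) = 91
Wet (AMC III): CN(III) = 23·91/(10 + 0.13·91) = 2093/(2183/100) = 209300/2183 ≈ 95.877
Max retention: S = 1000/(209300/2183) − 10 = 900/2093 in (≈ 0.430 in)
Ia = 0.2S: 0.2·0.430 = 0.086 in (exactly 180/2093)
Since P=1.230 > Ia=0.086: effective rainfall P−Ia = 239439/209300 in
Runoff Q = (P−Ia)²/(P−Ia+S) = (1.144)²/(1.144+0.430) = 19110344907/22983860900 ≈ 0.831 in

Q = 19110344907/22983860900 in ≈ 0.831 in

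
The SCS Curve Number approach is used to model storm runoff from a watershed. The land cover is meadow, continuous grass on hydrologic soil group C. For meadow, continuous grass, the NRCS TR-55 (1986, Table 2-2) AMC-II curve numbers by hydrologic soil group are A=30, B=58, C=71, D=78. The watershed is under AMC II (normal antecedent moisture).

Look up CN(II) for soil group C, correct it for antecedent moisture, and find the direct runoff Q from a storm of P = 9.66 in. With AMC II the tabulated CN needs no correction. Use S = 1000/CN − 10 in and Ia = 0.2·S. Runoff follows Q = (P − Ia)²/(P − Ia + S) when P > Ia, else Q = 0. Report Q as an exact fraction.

Q = 985520449/162920150 in ≈ 6.049 in

NRCS table: meadow, continuous grass, soil group C → CN(II) = 71
CN(II) = 71; AMC II needs no correction.
S = 1000/71 − 10 = 290/71 in ≈ 4.085 in
Ia = 0.2·(290/71) = 58/71 in ≈ 0.817 in
Since P=9.660 > Ia=0.817: effective rainfall P−Ia = 31393/3550 in
Runoff Q = (P−Ia)²/(P−Ia+S) = (8.843)²/(8.843+4.085) = 985520449/162920150 ≈ 6.049 in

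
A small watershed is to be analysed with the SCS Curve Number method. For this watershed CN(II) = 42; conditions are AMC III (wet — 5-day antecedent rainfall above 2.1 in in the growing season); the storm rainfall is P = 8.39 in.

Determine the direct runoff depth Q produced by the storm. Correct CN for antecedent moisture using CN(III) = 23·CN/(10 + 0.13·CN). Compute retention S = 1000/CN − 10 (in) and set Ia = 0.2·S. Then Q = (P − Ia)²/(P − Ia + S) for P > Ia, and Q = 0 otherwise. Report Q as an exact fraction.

Q = 120573534169/30778547100 in ≈ 3.917 in

Wet (AMC III): CN(III) = 23·42/(10 + 0.13·42) = 966/(773/50) = 48300/773 ≈ 62.484
S = 1000/(48300/773) − 10 = 2900/483 in ≈ 6.004 in
Initial abstraction Ia = S/5 = (2900/483)/5 = 580/483 ≈ 1.201 in
Excess rainfall: 8.390 − 1.201 = 7.189 in; P > Ia so Q > 0
Q = (347237/48300)²/((347237/48300) + 2900/483) = (120573534169/2332890000)/(637237/48300) = 120573534169/30778547100 in ≈ 3.917 in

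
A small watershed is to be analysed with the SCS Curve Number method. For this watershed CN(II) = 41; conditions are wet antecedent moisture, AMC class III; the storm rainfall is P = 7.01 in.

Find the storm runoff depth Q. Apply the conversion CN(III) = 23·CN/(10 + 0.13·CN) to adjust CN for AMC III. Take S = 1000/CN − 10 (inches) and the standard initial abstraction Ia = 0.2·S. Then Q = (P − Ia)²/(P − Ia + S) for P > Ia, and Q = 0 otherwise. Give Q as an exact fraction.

Q = 294895699849/106845954900 in ≈ 2.760 in

Adjust CN=41 to AMC III: 23·41/(10 + 0.13·41) → 943 ÷ (1533/100) = 94300/1533 ≈ 61.513
Max retention: S = 1000/(94300/1533) − 10 = 5900/943 in (≈ 6.257 in)
Initial abstraction Ia = S/5 = (5900/943)/5 = 1180/943 ≈ 1.251 in
Excess rainfall: 7.010 − 1.251 = 5.759 in; P > Ia so Q > 0
Q = (543043/94300)²/((543043/94300) + 5900/943) = (294895699849/8892490000)/(1133043/94300) = 294895699849/106845954900 in ≈ 2.760 in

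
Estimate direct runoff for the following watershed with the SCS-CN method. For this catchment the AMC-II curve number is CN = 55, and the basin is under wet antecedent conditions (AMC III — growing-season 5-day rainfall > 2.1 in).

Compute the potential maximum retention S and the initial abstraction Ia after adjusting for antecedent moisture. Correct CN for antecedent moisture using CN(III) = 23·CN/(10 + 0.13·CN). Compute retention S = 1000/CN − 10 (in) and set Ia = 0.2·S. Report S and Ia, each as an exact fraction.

S = 900/253 in ≈ 3.557 in; Ia = 180/253 in ≈ 0.711 in

CN(III) from CN(II)=55: (23·55)/(10 + 0.13·55) = 25300/343 ≈ 73.761
S = 1000/(25300/343) − 10 = 900/253 in ≈ 3.557 in
Ia = 0.2·(900/253) = 180/253 in ≈ 0.711 in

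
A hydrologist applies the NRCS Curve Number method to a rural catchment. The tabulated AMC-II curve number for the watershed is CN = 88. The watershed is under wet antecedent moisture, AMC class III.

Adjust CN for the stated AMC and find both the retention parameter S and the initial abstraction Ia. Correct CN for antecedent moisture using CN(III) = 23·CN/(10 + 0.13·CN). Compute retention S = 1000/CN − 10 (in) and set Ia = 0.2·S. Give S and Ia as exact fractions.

Wet (AMC III): CN(III) = 23·88/(10 + 0.13·88) = 2024/(536/25) = 6325/67 ≈ 94.403
S = 1000/(6325/67) − 10 = 150/253 in ≈ 0.593 in
Initial abstraction Ia = S/5 = (150/253)/5 = 30/253 ≈ 0.119 in

S = 150/253 in ≈ 0.593 in; Ia = 30/253 in ≈ 0.119 in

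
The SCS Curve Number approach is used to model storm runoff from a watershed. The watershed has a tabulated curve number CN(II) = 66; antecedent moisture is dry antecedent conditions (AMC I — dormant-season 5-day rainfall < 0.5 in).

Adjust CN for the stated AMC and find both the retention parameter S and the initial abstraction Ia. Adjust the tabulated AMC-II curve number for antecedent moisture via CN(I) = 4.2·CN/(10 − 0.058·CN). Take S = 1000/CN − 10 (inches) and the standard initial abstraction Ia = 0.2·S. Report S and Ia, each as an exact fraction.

S = 8500/693 in ≈ 12.266 in; Ia = 1700/693 in ≈ 2.453 in

Adjust CN=66 to AMC I: 4.2·66/(10 − 0.058·66) → (1386/5) ÷ (1543/250) = 69300/1543 ≈ 44.913
S = 1000/(69300/1543) − 10 = 8500/693 in ≈ 12.266 in
Ia = 0.2S: 0.2·12.266 = 2.453 in (exactly 1700/693)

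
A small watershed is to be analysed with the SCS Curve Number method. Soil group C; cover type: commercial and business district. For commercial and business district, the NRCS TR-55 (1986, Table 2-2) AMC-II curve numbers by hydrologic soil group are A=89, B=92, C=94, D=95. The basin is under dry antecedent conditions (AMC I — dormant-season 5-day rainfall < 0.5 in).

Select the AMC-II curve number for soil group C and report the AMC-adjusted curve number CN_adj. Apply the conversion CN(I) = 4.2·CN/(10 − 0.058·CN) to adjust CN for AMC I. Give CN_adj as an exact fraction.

CN_adj = 32900/379 ≈ 86.807

NRCS table: commercial and business district, soil group C → CN(II) = 94
Adjust CN=94 to AMC I: 4.2·94/(10 − 0.058·94) → (1974/5) ÷ (1137/250) = 32900/379 ≈ 86.807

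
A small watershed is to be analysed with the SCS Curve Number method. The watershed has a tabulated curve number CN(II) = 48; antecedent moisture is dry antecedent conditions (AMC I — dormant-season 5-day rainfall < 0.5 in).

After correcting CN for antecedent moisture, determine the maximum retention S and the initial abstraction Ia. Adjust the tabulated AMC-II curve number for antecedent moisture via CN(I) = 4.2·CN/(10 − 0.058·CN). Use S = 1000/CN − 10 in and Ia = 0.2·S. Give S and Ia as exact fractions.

S = 1625/63 in ≈ 25.794 in; Ia = 325/63 in ≈ 5.159 in

Dry (AMC I): CN(I) = 4.2·48/(10 − 0.058·48) = (1008/5)/(902/125) = 12600/451 ≈ 27.938
Retention S: 1000/CN − 10 with CN=27.938 → S = 1625/63 ≈ 25.794 in
Initial abstraction Ia = S/5 = (1625/63)/5 = 325/63 ≈ 5.159 in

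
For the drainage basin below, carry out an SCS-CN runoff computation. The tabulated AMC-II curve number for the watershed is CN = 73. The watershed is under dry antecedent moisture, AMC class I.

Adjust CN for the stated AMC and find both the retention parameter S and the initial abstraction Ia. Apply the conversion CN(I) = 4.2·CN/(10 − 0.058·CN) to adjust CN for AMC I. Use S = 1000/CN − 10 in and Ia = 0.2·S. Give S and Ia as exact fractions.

S = 4500/511 in ≈ 8.806 in; Ia = 900/511 in ≈ 1.761 in

CN(I) from CN(II)=73: (4.2·73)/(10 − 0.058·73) = 51100/961 ≈ 53.174
Retention S: 1000/CN − 10 with CN=53.174 → S = 4500/511 ≈ 8.806 in
Initial abstraction Ia = S/5 = (4500/511)/5 = 900/511 ≈ 1.761 in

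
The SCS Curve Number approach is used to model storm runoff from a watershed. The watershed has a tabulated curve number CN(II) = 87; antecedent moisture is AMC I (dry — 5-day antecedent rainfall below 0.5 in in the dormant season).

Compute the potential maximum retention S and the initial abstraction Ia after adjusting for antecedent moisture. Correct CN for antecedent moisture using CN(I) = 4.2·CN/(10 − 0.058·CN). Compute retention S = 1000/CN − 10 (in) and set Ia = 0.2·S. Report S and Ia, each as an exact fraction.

S = 6500/1827 in ≈ 3.558 in; Ia = 1300/1827 in ≈ 0.712 in

CN(I) from CN(II)=87: (4.2·87)/(10 − 0.058·87) = 182700/2477 ≈ 73.759
Max retention: S = 1000/(182700/2477) − 10 = 6500/1827 in (≈ 3.558 in)
Initial abstraction Ia = S/5 = (6500/1827)/5 = 1300/1827 ≈ 0.712 in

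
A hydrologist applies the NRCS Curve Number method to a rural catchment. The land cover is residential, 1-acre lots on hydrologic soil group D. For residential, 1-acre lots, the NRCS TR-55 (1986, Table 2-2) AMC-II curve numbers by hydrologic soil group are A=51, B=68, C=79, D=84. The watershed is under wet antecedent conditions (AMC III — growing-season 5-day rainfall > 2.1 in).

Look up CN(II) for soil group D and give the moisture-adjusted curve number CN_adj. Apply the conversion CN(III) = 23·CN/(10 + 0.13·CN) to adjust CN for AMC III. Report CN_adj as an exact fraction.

CN_adj = 48300/523 ≈ 92.352

NRCS table: residential, 1-acre lots, soil group D → CN(II) = 84
Adjust CN=84 to AMC III: 23·84/(10 + 0.13·84) → 1932 ÷ (523/25) = 48300/523 ≈ 92.352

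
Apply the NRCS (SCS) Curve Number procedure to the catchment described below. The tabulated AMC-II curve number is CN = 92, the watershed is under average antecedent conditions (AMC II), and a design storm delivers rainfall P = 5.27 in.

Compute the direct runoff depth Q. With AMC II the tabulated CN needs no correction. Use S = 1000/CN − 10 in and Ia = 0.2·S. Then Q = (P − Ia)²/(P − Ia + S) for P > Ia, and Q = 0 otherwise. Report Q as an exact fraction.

Q = 137381841/31558300 in ≈ 4.353 in

CN(II) = 92; AMC II needs no correction.
Max retention: S = 1000/92 − 10 = 20/23 in (≈ 0.870 in)
Ia = 0.2·(20/23) = 4/23 in ≈ 0.174 in
Since P=5.270 > Ia=0.174: effective rainfall P−Ia = 11721/2300 in
Q = (11721/2300)²/((11721/2300) + 20/23) = (137381841/5290000)/(13721/2300) = 137381841/31558300 in ≈ 4.353 in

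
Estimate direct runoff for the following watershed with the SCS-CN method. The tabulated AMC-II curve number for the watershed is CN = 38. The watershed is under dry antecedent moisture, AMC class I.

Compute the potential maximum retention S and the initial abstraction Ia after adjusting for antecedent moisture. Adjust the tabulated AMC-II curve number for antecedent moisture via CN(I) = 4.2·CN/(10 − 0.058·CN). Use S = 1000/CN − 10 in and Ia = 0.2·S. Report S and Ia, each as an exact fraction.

Adjust CN=38 to AMC I: 4.2·38/(10 − 0.058·38) → (798/5) ÷ (1949/250) = 39900/1949 ≈ 20.472
S = 1000/(39900/1949) − 10 = 15500/399 in ≈ 38.847 in
Ia = 0.2S: 0.2·38.847 = 7.769 in (exactly 3100/399)

S = 15500/399 in ≈ 38.847 in; Ia = 3100/399 in ≈ 7.769 in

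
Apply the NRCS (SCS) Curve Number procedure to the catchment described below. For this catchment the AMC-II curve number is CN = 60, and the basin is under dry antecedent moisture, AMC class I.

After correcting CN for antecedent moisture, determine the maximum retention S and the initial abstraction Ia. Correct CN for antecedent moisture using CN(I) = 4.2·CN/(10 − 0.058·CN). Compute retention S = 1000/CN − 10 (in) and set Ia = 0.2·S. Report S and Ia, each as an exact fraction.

Dry (AMC I): CN(I) = 4.2·60/(10 − 0.058·60) = 252/(163/25) = 6300/163 ≈ 38.650
Retention S: 1000/CN − 10 with CN=38.650 → S = 1000/63 ≈ 15.873 in
Ia = 0.2·(1000/63) = 200/63 in ≈ 3.175 in

S = 1000/63 in ≈ 15.873 in; Ia = 200/63 in ≈ 3.175 in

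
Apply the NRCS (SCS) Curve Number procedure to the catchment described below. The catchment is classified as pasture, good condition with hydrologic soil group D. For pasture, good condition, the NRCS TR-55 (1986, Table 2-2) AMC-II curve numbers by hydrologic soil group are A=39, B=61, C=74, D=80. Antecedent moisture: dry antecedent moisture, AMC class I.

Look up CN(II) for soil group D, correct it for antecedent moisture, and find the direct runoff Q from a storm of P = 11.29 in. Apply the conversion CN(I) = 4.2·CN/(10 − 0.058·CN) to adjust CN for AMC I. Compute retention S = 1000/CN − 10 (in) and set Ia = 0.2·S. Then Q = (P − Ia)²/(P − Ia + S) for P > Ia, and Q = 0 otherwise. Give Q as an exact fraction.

NRCS table: pasture, good condition, soil group D → CN(II) = 80
CN(I) from CN(II)=80: (4.2·80)/(10 − 0.058·80) = 4200/67 ≈ 62.687
Max retention: S = 1000/(4200/67) − 10 = 125/21 in (≈ 5.952 in)
Ia = 0.2·(125/21) = 25/21 in ≈ 1.190 in
Since P=11.290 > Ia=1.190: effective rainfall P−Ia = 21209/2100 in
Runoff Q = (P−Ia)²/(P−Ia+S) = (10.100)²/(10.100+5.952) = 449821681/70788900 ≈ 6.354 in

Q = 449821681/70788900 in ≈ 6.354 in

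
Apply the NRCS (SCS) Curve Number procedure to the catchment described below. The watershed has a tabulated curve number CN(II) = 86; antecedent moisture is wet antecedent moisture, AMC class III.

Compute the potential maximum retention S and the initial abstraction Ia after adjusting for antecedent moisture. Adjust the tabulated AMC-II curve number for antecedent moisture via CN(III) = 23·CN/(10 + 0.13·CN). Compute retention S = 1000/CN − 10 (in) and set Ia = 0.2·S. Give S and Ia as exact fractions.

CN(III) from CN(II)=86: (23·86)/(10 + 0.13·86) = 98900/1059 ≈ 93.390
Retention S: 1000/CN − 10 with CN=93.390 → S = 700/989 ≈ 0.708 in
Initial abstraction Ia = S/5 = (700/989)/5 = 140/989 ≈ 0.142 in

S = 700/989 in ≈ 0.708 in; Ia = 140/989 in ≈ 0.142 in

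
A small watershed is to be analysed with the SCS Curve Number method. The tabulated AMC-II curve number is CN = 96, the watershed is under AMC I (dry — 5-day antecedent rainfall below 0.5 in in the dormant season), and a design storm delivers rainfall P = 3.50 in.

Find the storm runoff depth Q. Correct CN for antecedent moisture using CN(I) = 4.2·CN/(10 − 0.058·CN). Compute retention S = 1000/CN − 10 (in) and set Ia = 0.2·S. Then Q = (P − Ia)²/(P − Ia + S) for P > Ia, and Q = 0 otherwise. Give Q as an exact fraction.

Dry (AMC I): CN(I) = 4.2·96/(10 − 0.058·96) = (2016/5)/(554/125) = 25200/277 ≈ 90.975
S = 1000/(25200/277) − 10 = 125/126 in ≈ 0.992 in
Ia = 0.2·(125/126) = 25/126 in ≈ 0.198 in
P − Ia = 3.500 − 0.198 = 208/63 ≈ 3.302 in (> 0, runoff occurs)
Q = (208/63)²/((208/63) + 125/126) = (43264/3969)/(541/126) = 86528/34083 in ≈ 2.539 in

Q = 86528/34083 in ≈ 2.539 in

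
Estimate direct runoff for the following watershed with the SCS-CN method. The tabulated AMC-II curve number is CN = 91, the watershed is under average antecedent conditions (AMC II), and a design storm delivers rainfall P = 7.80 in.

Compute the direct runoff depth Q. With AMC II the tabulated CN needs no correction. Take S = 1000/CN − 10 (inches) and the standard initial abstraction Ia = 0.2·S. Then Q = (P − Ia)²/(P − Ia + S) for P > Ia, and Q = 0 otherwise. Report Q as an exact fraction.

Q = 3988227/592865 in ≈ 6.727 in

AMC II — tabulated CN = 91 applies directly.
Max retention: S = 1000/91 − 10 = 90/91 in (≈ 0.989 in)
Ia = 0.2·(90/91) = 18/91 in ≈ 0.198 in
Since P=7.800 > Ia=0.198: effective rainfall P−Ia = 3459/455 in
Runoff Q = (P−Ia)²/(P−Ia+S) = (7.602)²/(7.602+0.989) = 3988227/592865 ≈ 6.727 in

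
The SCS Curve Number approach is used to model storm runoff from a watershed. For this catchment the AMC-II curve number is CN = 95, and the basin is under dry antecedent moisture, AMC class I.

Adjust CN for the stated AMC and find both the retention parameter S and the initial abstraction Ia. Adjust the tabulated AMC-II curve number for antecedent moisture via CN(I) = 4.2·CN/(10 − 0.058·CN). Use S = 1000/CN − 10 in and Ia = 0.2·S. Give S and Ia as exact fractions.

S = 500/399 in ≈ 1.253 in; Ia = 100/399 in ≈ 0.251 in

CN(I) from CN(II)=95: (4.2·95)/(10 − 0.058·95) = 39900/449 ≈ 88.864
S = 1000/(39900/449) − 10 = 500/399 in ≈ 1.253 in
Initial abstraction Ia = S/5 = (500/399)/5 = 100/399 ≈ 0.251 in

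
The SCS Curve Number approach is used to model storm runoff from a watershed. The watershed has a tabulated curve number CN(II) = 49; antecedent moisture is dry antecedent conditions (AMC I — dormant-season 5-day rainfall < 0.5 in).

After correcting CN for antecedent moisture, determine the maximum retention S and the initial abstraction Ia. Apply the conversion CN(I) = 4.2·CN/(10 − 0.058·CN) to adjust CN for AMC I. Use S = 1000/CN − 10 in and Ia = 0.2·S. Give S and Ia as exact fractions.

Dry (AMC I): CN(I) = 4.2·49/(10 − 0.058·49) = (1029/5)/(3579/500) = 34300/1193 ≈ 28.751
Retention S: 1000/CN − 10 with CN=28.751 → S = 8500/343 ≈ 24.781 in
Ia = 0.2S: 0.2·24.781 = 4.956 in (exactly 1700/343)

S = 8500/343 in ≈ 24.781 in; Ia = 1700/343 in ≈ 4.956 in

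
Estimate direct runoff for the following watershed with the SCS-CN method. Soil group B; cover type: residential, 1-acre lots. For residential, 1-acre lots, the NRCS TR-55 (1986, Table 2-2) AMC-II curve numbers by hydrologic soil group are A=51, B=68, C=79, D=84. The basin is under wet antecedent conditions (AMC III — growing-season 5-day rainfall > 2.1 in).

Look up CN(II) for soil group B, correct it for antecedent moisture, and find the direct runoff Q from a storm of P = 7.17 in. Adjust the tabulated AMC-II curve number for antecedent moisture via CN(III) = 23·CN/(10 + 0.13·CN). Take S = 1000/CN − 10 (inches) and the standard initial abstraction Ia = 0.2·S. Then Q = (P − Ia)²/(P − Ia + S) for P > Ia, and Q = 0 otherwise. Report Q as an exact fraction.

NRCS table: residential, 1-acre lots, soil group B → CN(II) = 68
Wet (AMC III): CN(III) = 23·68/(10 + 0.13·68) = 1564/(471/25) = 39100/471 ≈ 83.015
S = 1000/(39100/471) − 10 = 800/391 in ≈ 2.046 in
Ia = 0.2S: 0.2·2.046 = 0.409 in (exactly 160/391)
Since P=7.170 > Ia=0.409: effective rainfall P−Ia = 264347/39100 in
Runoff Q = (P−Ia)²/(P−Ia+S) = (6.761)²/(6.761+2.046) = 69879336409/13463967700 ≈ 5.190 in

Q = 69879336409/13463967700 in ≈ 5.190 in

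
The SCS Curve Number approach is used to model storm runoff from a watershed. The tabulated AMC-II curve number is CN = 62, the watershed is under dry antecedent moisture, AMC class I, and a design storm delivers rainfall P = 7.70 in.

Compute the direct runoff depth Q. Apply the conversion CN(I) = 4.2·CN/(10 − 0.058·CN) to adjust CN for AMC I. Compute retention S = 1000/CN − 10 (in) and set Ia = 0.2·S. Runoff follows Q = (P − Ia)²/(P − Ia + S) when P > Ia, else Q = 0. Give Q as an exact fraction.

CN(I) from CN(II)=62: (4.2·62)/(10 − 0.058·62) = 65100/1601 ≈ 40.662
Max retention: S = 1000/(65100/1601) − 10 = 9500/651 in (≈ 14.593 in)
Ia = 0.2·(9500/651) = 1900/651 in ≈ 2.919 in
Excess rainfall: 7.700 − 2.919 = 4.781 in; P > Ia so Q > 0
Q = (31127/6510)²/((31127/6510) + 9500/651) = (968890129/42380100)/(126127/6510) = 968890129/821086770 in ≈ 1.180 in

Q = 968890129/821086770 in ≈ 1.180 in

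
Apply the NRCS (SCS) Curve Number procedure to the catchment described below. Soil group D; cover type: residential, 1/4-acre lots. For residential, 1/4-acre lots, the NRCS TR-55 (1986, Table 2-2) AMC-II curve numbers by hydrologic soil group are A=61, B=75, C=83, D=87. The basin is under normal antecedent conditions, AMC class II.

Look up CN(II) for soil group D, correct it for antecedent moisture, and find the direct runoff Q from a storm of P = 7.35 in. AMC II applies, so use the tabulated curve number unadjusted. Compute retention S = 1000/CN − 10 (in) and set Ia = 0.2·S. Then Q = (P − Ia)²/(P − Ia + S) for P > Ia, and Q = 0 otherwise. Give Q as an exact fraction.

NRCS table: residential, 1/4-acre lots, soil group D → CN(II) = 87
Average conditions: CN = 87 (no AMC adjustment).
S = 1000/87 − 10 = 130/87 in ≈ 1.494 in
Ia = 0.2·(130/87) = 26/87 in ≈ 0.299 in
Excess rainfall: 7.350 − 0.299 = 7.051 in; P > Ia so Q > 0
Q: (12269/1740)² ÷ (14869/1740) = 150528361/25872060 in (≈ 5.818 in)

Q = 150528361/25872060 in ≈ 5.818 in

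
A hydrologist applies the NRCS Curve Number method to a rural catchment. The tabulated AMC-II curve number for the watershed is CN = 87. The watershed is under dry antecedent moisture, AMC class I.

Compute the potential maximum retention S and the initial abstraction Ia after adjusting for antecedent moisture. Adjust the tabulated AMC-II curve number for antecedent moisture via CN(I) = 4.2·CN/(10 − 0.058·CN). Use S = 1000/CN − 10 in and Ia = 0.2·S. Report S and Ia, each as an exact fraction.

Dry (AMC I): CN(I) = 4.2·87/(10 − 0.058·87) = (1827/5)/(2477/500) = 182700/2477 ≈ 73.759
S = 1000/(182700/2477) − 10 = 6500/1827 in ≈ 3.558 in
Ia = 0.2·(6500/1827) = 1300/1827 in ≈ 0.712 in

S = 6500/1827 in ≈ 3.558 in; Ia = 1300/1827 in ≈ 0.712 in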